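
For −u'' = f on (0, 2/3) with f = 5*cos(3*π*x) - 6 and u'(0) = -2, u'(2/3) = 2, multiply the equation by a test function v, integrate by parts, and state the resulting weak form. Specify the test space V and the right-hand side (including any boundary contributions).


V = H^1(0, 2/3) (v unrestricted at boundary; u is determined up to an additive constant); weak form: ∫_0^2/3 u'v' dx = ∫_0^2/3 (5*cos(3*π*x) - 6) v dx + 2·v(2/3) + 2·v(0) for all v ∈ V.

Multiply both sides by a test function v and integrate from 0 to 2/3:
  ∫_0^2/3 −u''(x) v(x) dx = ∫_0^2/3 f(x) v(x) dx.
Integrate the LHS by parts once:
  ∫_0^2/3 −u'' v dx = −[u'(x) v(x)]_0^2/3 + ∫_0^2/3 u'(x) v'(x) dx.
Thus ∫_0^2/3 u'(x) v'(x) dx = ∫_0^2/3 f(x) v(x) dx + [u'(x) v(x)]_0^2/3.
Choose V so that boundary terms are either known or forced to vanish.
u has inhomogeneous Neumann u'(0) = -2, u'(2/3) = 2. [u' v]_0^2/3 = (2)·v(2/3) − (-2)·v(0) = 2·v(2/3) + 2·v(0). Take V = H^1(0, 2/3); boundary term becomes part of RHS.
Weak formulation: find u (satisfying any essential BC) such that ∫_0^2/3 u'(x) v'(x) dx = ∫_0^2/3 f v dx + 2·v(2/3) + 2·v(0) for all v ∈ V (Neumann data are natural BCs: they enter the RHS as boundary terms).
Substituting f(x) = 5*cos(3*π*x) - 6, the right-hand side is ∫_0^2/3 (5*cos(3*π*x) - 6) v dx + 2·v(2/3) + 2·v(0).
Compatibility check (pure Neumann): taking v ≡ 1 ∈ V gives 0 = ∫_0^2/3 f dx + (2) − (-2), i.e. ∫_0^2/3 f dx must equal u'(0) − u'(2/3) = -4. Indeed ∫_0^2/3 (5*cos(3*π*x) - 6) dx = -4, so the data are compatible. The solution is then unique only up to an additive constant (fix it e.g. by requiring ∫_0^2/3 u dx = 0).


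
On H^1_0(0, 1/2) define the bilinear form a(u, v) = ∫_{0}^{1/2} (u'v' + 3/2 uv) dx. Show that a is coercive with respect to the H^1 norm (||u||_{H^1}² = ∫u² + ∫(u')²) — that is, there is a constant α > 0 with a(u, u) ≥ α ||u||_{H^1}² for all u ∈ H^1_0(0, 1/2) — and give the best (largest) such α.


α = 1

Coercivity of a(·,·) on H^1_0(0, 1/2) means a(u, u) ≥ α ||u||_{H^1}² for every u ∈ H^1_0.
The interval has length L = 1/2, and Poincaré/coercivity depend only on L. Here a(u, u) = ∫(u')² + (3/2)·∫u².
Here c = 3/2 ≥ 1, so a(u,u) = ∫(u')² + c∫u² ≥ ∫(u')² + ∫u² = ||u||_{H^1}², i.e. α = 1 works. No larger α is possible: a(u,u) ≥ α||u||_{H^1}² means (1−α)∫(u')² ≥ (α−c)∫u², and for the modes u_n = sin(nπ(x−x₀)/L) (x₀ the left endpoint) one has ∫u_n²/∫(u_n')² = (L/(nπ))² → 0, so a(u_n,u_n)/||u_n||_{H^1}² → 1. Hence the optimal constant is α = 1.
Therefore α = 1.


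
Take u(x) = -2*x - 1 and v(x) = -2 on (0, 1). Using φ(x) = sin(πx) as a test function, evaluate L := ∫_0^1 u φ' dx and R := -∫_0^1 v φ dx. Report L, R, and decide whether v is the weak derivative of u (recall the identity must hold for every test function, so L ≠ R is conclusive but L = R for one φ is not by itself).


LHS = 4/π, RHS = 4/π. Yes, v = u' weakly.

u(x) = -2*x - 1, classical derivative u'(x) = -2.
φ(x) = sin(πx), so φ'(x) = π*cos(π*x).
Note φ(0) = φ(1) = 0, so the boundary term u·φ vanishes.
LHS = ∫_0^1 u(x) φ'(x) dx = ∫_0^1 (-2*π*x*cos(π*x) - π*cos(π*x)) dx. Term by term:
  ∫_0^1 -π*cos(π*x) dx = 0;  ∫_0^1 -2*π*x*cos(π*x) dx = 4/π.
Sum: 0 + 4/π = 4/π.
So LHS = 4/π.
∫_0^1 v(x) φ(x) dx = ∫_0^1 (-2*sin(π*x)) dx. Term by term:
  ∫_0^1 -2*sin(π*x) dx = -4/π.
So RHS = -∫_0^1 v(x) φ(x) dx = 4/π.
LHS = RHS, so the identity holds for this test φ.
Moreover u is smooth here and v(x) = u'(x) = -2 pointwise, so the identity holds for every test function. Hence v is the weak derivative of u.


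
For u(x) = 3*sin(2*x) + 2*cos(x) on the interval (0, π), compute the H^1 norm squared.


||u||_{H^1(0,π)}^2 = 32 + 53*π/2

u'(x) = -2*sin(x) + 6*cos(2*x).
Expand u² and (u')² and integrate term by term on (0, π), using: for integers n ≥ 1, ∫_0^π sin²(nx) dx = ∫_0^π cos²(nx) dx = π/2; for n ≠ n', ∫_0^π sin(nx)sin(n'x) dx = ∫_0^π cos(nx)cos(n'x) dx = 0; and by product-to-sum, ∫_0^π sin(nx)cos(n'x) dx = ½∫_0^π [sin((n+n')x) + sin((n−n')x)] dx, which is 0 when n+n' is even and 2n/(n²−n'²) when n+n' is odd (it need not vanish on (0, π)).
  u² squared terms: (2)²·∫cos(x)² dx = 4·π/2 = 2*π;  (3)²·∫sin(2x)² dx = 9·π/2 = 9*π/2.
  u² cross terms: 2·(2)·(3)·∫cos(x)·sin(2x) dx = 12·(4/3) = 16.
  So ∫_0^π u² dx = 2*π + 9*π/2 + 16 = 16 + 13*π/2.
  (u')² squared terms: (-2)²·∫sin(x)² dx = 4·π/2 = 2*π;  (6)²·∫cos(2x)² dx = 36·π/2 = 18*π.
  (u')² cross terms: 2·(-2)·(6)·∫sin(x)·cos(2x) dx = -24·(-2/3) = 16.
  So ∫_0^π (u')² dx = 2*π + 18*π + 16 = 16 + 20*π.
||u||_{H^1}^2 = (16 + 13*π/2) + (16 + 20*π) = 32 + 53*π/2.


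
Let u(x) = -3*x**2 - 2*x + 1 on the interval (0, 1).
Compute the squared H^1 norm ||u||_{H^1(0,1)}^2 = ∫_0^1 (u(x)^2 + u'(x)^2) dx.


||u||_{H^1}^2 = 467/15

The H^1 norm (squared) on an interval (0, L) is
  ||u||_{H^1}^2 = ∫_0^L u(x)^2 dx + ∫_0^L u'(x)^2 dx.
Compute u'(x) = -6*x - 2.
Then u(x)^2 = 9*x**4 + 12*x**3 - 2*x**2 - 4*x + 1 and u'(x)^2 = 36*x**2 + 24*x + 4.
Integrate each monomial from 0 to 1 using ∫_0^1 c·x^n dx = c·1^(n+1)/(n+1):
  ∫_0^1 u(x)^2 dx = ∫_0^1 (9*x^4 + 12*x^3 - 2*x^2 - 4*x + 1) dx. Term by term:
    ∫_0^1 9*x^4 dx = 9/5;  ∫_0^1 12*x^3 dx = 3;  ∫_0^1 -2*x^2 dx = -2/3;
    ∫_0^1 -4*x dx = -2;  ∫_0^1 1 dx = 1.
  Sum: 9/5 + 3 − 2/3 − 2 + 1 = 47/15.
  ∫_0^1 u'(x)^2 dx = ∫_0^1 (36*x^2 + 24*x + 4) dx. Term by term:
    ∫_0^1 36*x^2 dx = 12;  ∫_0^1 24*x dx = 12;  ∫_0^1 4 dx = 4.
  Sum: 12 + 12 + 4 = 28.
Adding: ||u||_{H^1}^2 = 47/15 + 28 = 467/15.


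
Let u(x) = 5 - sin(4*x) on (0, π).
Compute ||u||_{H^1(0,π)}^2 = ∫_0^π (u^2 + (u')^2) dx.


||u||_{H^1(0,π)}^2 = 67*π/2

u'(x) = -4*cos(4*x).
Expand u² and (u')² and integrate term by term on (0, π), using: for integers n ≥ 1, ∫_0^π sin²(nx) dx = ∫_0^π cos²(nx) dx = π/2; for n ≠ n', ∫_0^π sin(nx)sin(n'x) dx = ∫_0^π cos(nx)cos(n'x) dx = 0; and by product-to-sum, ∫_0^π sin(nx)cos(n'x) dx = ½∫_0^π [sin((n+n')x) + sin((n−n')x)] dx, which is 0 when n+n' is even and 2n/(n²−n'²) when n+n' is odd (it need not vanish on (0, π)). For the constant mode: ∫_0^π 1 dx = π, ∫_0^π cos(nx) dx = 0, ∫_0^π sin(nx) dx = (1−(−1)^n)/n.
  u² squared terms: (5)²·∫1 dx = 25·π = 25*π;  (-1)²·∫sin(4x)² dx = 1·π/2 = π/2.
  u² cross terms: 2·(5)·(-1)·∫1·sin(4x) dx = -10·(0) = 0.
  So ∫_0^π u² dx = 25*π + π/2 + 0 = 51*π/2.
  (u')² squared terms: (-4)²·∫cos(4x)² dx = 16·π/2 = 8*π.
  So ∫_0^π (u')² dx = 8*π.
||u||_{H^1}^2 = (51*π/2) + (8*π) = 67*π/2.


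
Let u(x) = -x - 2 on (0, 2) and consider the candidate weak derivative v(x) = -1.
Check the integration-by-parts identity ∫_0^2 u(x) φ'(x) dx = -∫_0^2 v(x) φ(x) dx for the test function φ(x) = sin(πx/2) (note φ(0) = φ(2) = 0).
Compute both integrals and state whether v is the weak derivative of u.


LHS = 4/π, RHS = 4/π. Yes, v = u' weakly.

u(x) = -x - 2, classical derivative u'(x) = -1.
φ(x) = sin(πx/2), so φ'(x) = π*cos(π*x/2)/2.
Note φ(0) = φ(2) = 0, so the boundary term u·φ vanishes.
LHS = ∫_0^2 u(x) φ'(x) dx = ∫_0^2 (-π*x*cos(π*x/2)/2 - π*cos(π*x/2)) dx. Term by term:
  ∫_0^2 -π*cos(π*x/2) dx = 0;  ∫_0^2 -π*x*cos(π*x/2)/2 dx = 4/π.
Sum: 0 + 4/π = 4/π.
So LHS = 4/π.
∫_0^2 v(x) φ(x) dx = ∫_0^2 (-sin(π*x/2)) dx. Term by term:
  ∫_0^2 -sin(π*x/2) dx = -4/π.
So RHS = -∫_0^2 v(x) φ(x) dx = 4/π.
LHS = RHS, so the identity holds for this test φ.
Moreover u is smooth here and v(x) = u'(x) = -1 pointwise, so the identity holds for every test function. Hence v is the weak derivative of u.


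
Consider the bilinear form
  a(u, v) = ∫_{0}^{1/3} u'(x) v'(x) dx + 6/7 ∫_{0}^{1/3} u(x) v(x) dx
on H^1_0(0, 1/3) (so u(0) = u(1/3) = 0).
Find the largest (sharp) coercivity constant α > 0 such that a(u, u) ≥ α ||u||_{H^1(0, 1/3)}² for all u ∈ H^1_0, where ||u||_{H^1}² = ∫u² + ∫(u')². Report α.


α = 3*(2 + 21*π^2)/(7*(1 + 9*π^2))

Coercivity of a(·,·) on H^1_0(0, 1/3) means a(u, u) ≥ α ||u||_{H^1}² for every u ∈ H^1_0.
The interval has length L = 1/3, and Poincaré/coercivity depend only on L. Here a(u, u) = ∫(u')² + (6/7)·∫u².
Here 0 < c = 6/7 < 1. The condition a(u,u) ≥ α||u||_{H^1}² reads (1−α)∫(u')² ≥ (α−c)∫u². Any admissible α is ≤ 1 (rapidly oscillating u have ∫u²/∫(u')² → 0), and α = 1 would force 0 ≥ (1−c)∫u², impossible since c < 1; so 1−α > 0. By the sharp Poincaré inequality on H^1_0 of an interval of length L, ∫(u')² ≥ (π/L)²∫u² with equality for the first sine mode sin(π(x−x₀)/L) (x₀ the left endpoint), so the inequality holds for all u iff (1−α)(π/L)² ≥ α − c, i.e. α ≤ ((π/L)² + c)/((π/L)² + 1) = (1 + c(L/π)²)/(1 + (L/π)²). With (π/L)² = 9*π^2 and c = 6/7, the largest admissible constant is α = ((π/L)² + c)/((π/L)² + 1).
Simplifying, α = 3*(2 + 21*π^2)/(7*(1 + 9*π^2)).


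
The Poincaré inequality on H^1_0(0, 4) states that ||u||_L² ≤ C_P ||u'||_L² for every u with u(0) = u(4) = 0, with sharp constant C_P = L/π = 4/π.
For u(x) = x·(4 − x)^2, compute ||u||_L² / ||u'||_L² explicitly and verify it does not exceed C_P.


||u||_L² / ||u'||_L² = 2*sqrt(14)/7 < C_P = 4/π.

u(x) = x·(4 − x)^2, so u'(x) = (x - 4)*(3*x - 4).
u(x) = x·(4 − x)^2 vanishes at x = 0 and x = 4, so u ∈ H^1_0(0, 4). Differentiate via the product rule and integrate the resulting polynomials term by term.
  ∫_0^4 u² dx = ∫_0^4 (x^6 - 16*x^5 + 96*x^4 - 256*x^3 + 256*x^2) dx. Term by term:
    ∫_0^4 x^6 dx = 16384/7;  ∫_0^4 -16*x^5 dx = -32768/3;  ∫_0^4 96*x^4 dx = 98304/5;
    ∫_0^4 -256*x^3 dx = -16384;  ∫_0^4 256*x^2 dx = 16384/3.
  Sum: 16384/7 − 32768/3 + 98304/5 − 16384 + 16384/3 = 16384/105.
  ∫_0^4 (u')² dx = ∫_0^4 (9*x^4 - 96*x^3 + 352*x^2 - 512*x + 256) dx. Term by term:
    ∫_0^4 9*x^4 dx = 9216/5;  ∫_0^4 -96*x^3 dx = -6144;  ∫_0^4 352*x^2 dx = 22528/3;
    ∫_0^4 -512*x dx = -4096;  ∫_0^4 256 dx = 1024.
  Sum: 9216/5 − 6144 + 22528/3 − 4096 + 1024 = 2048/15.
∫_0^4 u² dx = 16384/105, so ||u||_L² = 128*sqrt(105)/105.
∫_0^4 (u')² dx = 2048/15, so ||u'||_L² = 32*sqrt(30)/15.
Ratio ||u||_L² / ||u'||_L² = 2*sqrt(14)/7.
Sharp Poincaré constant on H^1_0(0, 4) is C_P = L/π = 4/π, achieved by sin(π/4·x).
A polynomial bump cannot attain the sharp Poincaré constant (only the first sine eigenfunction does), so the ratio is strictly less than C_P, consistent with ||u||_L² ≤ C_P ||u'||_L².


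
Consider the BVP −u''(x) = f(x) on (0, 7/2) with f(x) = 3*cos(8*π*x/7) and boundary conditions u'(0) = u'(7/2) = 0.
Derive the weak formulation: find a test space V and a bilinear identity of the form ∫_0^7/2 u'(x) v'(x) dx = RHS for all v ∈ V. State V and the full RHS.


V = H^1(0, 7/2) (no boundary constraint on v; u is determined up to an additive constant); weak form: ∫_0^7/2 u'v' dx = ∫_0^7/2 (3*cos(8*π*x/7)) v dx for all v ∈ V.

Multiply both sides by a test function v and integrate from 0 to 7/2:
  ∫_0^7/2 −u''(x) v(x) dx = ∫_0^7/2 f(x) v(x) dx.
Integrate the LHS by parts once:
  ∫_0^7/2 −u'' v dx = −[u'(x) v(x)]_0^7/2 + ∫_0^7/2 u'(x) v'(x) dx.
Thus ∫_0^7/2 u'(x) v'(x) dx = ∫_0^7/2 f(x) v(x) dx + [u'(x) v(x)]_0^7/2.
Choose V so that boundary terms are either known or forced to vanish.
u has homogeneous Neumann: u'(0) = u'(7/2) = 0. So [u' v]_0^7/2 = 0·v(7/2) − 0·v(0) = 0 for any v; take V = H^1(0, 7/2).
Weak formulation: find u (satisfying any essential BC) such that ∫_0^7/2 u'(x) v'(x) dx = ∫_0^7/2 f v dx for all v ∈ V (homogeneous Neumann, so boundary terms vanish).
Substituting f(x) = 3*cos(8*π*x/7), the right-hand side is ∫_0^7/2 (3*cos(8*π*x/7)) v dx.
Compatibility check (pure Neumann): taking v ≡ 1 ∈ V gives 0 = ∫_0^7/2 f dx + (0) − (0), i.e. ∫_0^7/2 f dx must equal u'(0) − u'(7/2) = 0. Indeed ∫_0^7/2 (3*cos(8*π*x/7)) dx = 0, so the data are compatible. The solution is then unique only up to an additive constant (fix it e.g. by requiring ∫_0^7/2 u dx = 0).


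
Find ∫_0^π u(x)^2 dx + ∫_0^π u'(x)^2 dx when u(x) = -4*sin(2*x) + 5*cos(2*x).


||u||_{H^1(0,π)}^2 = 205*π/2

u'(x) = -10*sin(2*x) - 8*cos(2*x).
Expand u² and (u')² and integrate term by term on (0, π), using: for integers n ≥ 1, ∫_0^π sin²(nx) dx = ∫_0^π cos²(nx) dx = π/2; for n ≠ n', ∫_0^π sin(nx)sin(n'x) dx = ∫_0^π cos(nx)cos(n'x) dx = 0; and by product-to-sum, ∫_0^π sin(nx)cos(n'x) dx = ½∫_0^π [sin((n+n')x) + sin((n−n')x)] dx, which is 0 when n+n' is even and 2n/(n²−n'²) when n+n' is odd (it need not vanish on (0, π)).
  u² squared terms: (-4)²·∫sin(2x)² dx = 16·π/2 = 8*π;  (5)²·∫cos(2x)² dx = 25·π/2 = 25*π/2.
  u² cross terms: 2·(-4)·(5)·∫sin(2x)·cos(2x) dx = -40·(0) = 0.
  So ∫_0^π u² dx = 8*π + 25*π/2 + 0 = 41*π/2.
  (u')² squared terms: (-10)²·∫sin(2x)² dx = 100·π/2 = 50*π;  (-8)²·∫cos(2x)² dx = 64·π/2 = 32*π.
  (u')² cross terms: 2·(-10)·(-8)·∫sin(2x)·cos(2x) dx = 160·(0) = 0.
  So ∫_0^π (u')² dx = 50*π + 32*π + 0 = 82*π.
||u||_{H^1}^2 = (41*π/2) + (82*π) = 205*π/2.


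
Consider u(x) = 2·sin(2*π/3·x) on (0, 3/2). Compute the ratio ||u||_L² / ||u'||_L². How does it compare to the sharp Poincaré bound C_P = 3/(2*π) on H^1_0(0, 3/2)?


||u||_L² / ||u'||_L² = 3/(2*π) = C_P.

u(x) = 2·sin(2*π/3·x), so u'(x) = 4*π*cos(2*π*x/3)/3.
Writing u(x) = A·sin(kπx/L) with A = 2 and k = 1, use ∫_0^L sin²(kπx/L) dx = L/2 and ∫_0^L cos²(kπx/L) dx = L/2.
u² = 4·sin²(2*π/3·x) and (u')² = 16*π^2/9·cos²(2*π/3·x), and each of sin², cos² integrates to L/2 = 3/4 over (0, 3/2).
∫_0^3/2 u² dx = 3, so ||u||_L² = sqrt(3).
∫_0^3/2 (u')² dx = 4*π^2/3, so ||u'||_L² = 2*sqrt(3)*π/3.
Ratio ||u||_L² / ||u'||_L² = 3/(2*π).
Sharp Poincaré constant on H^1_0(0, 3/2) is C_P = L/π = 3/(2*π), achieved by sin(2*π/3·x).
This is the k = 1 eigenfunction (up to amplitude), so the ratio equals the sharp Poincaré constant exactly.


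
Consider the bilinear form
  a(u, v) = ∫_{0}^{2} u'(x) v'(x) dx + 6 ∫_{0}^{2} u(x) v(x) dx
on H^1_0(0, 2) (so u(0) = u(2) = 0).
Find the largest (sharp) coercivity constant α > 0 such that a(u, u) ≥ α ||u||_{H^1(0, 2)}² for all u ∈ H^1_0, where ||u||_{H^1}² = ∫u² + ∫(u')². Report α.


α = 1

Coercivity of a(·,·) on H^1_0(0, 2) means a(u, u) ≥ α ||u||_{H^1}² for every u ∈ H^1_0.
The interval has length L = 2, and Poincaré/coercivity depend only on L. Here a(u, u) = ∫(u')² + (6)·∫u².
Here c = 6 ≥ 1, so a(u,u) = ∫(u')² + c∫u² ≥ ∫(u')² + ∫u² = ||u||_{H^1}², i.e. α = 1 works. No larger α is possible: a(u,u) ≥ α||u||_{H^1}² means (1−α)∫(u')² ≥ (α−c)∫u², and for the modes u_n = sin(nπ(x−x₀)/L) (x₀ the left endpoint) one has ∫u_n²/∫(u_n')² = (L/(nπ))² → 0, so a(u_n,u_n)/||u_n||_{H^1}² → 1. Hence the optimal constant is α = 1.
Therefore α = 1.


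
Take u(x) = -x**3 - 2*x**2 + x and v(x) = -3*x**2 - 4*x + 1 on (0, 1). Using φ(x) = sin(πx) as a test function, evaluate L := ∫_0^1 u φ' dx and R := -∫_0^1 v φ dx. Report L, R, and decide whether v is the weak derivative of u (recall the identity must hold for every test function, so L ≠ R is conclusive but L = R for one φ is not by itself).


LHS = -12/π^3 + 5/π, RHS = -12/π^3 + 5/π. Yes, v = u' weakly.

u(x) = -x**3 - 2*x**2 + x, classical derivative u'(x) = -3*x**2 - 4*x + 1.
φ(x) = sin(πx), so φ'(x) = π*cos(π*x).
Note φ(0) = φ(1) = 0, so the boundary term u·φ vanishes.
LHS = ∫_0^1 u(x) φ'(x) dx = ∫_0^1 (-π*x^3*cos(π*x) - 2*π*x^2*cos(π*x) + π*x*cos(π*x)) dx. Term by term:
  ∫_0^1 π*x*cos(π*x) dx = -2/π;  ∫_0^1 -π*x^3*cos(π*x) dx = -12/π^3 + 3/π;  ∫_0^1 -2*π*x^2*cos(π*x) dx = 4/π.
Sum: -2/π + -12/π^3 + 3/π + 4/π = -12/π^3 + 5/π.
So LHS = -12/π^3 + 5/π.
∫_0^1 v(x) φ(x) dx = ∫_0^1 (-3*x^2*sin(π*x) - 4*x*sin(π*x) + sin(π*x)) dx. Term by term:
  ∫_0^1 -4*x*sin(π*x) dx = -4/π;  ∫_0^1 -3*x^2*sin(π*x) dx = -3/π + 12/π^3;  ∫_0^1 sin(π*x) dx = 2/π.
Sum: -4/π + -3/π + 12/π^3 + 2/π = -5/π + 12/π^3.
So RHS = -∫_0^1 v(x) φ(x) dx = -12/π^3 + 5/π.
LHS = RHS, so the identity holds for this test φ.
Moreover u is smooth here and v(x) = u'(x) = -3*x**2 - 4*x + 1 pointwise, so the identity holds for every test function. Hence v is the weak derivative of u.


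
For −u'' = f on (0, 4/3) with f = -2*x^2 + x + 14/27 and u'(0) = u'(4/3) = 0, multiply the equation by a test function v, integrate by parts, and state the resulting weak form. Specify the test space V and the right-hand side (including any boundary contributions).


V = H^1(0, 4/3) (no boundary constraint on v; u is determined up to an additive constant); weak form: ∫_0^4/3 u'v' dx = ∫_0^4/3 (-2*x^2 + x + 14/27) v dx for all v ∈ V.

Multiply both sides by a test function v and integrate from 0 to 4/3:
  ∫_0^4/3 −u''(x) v(x) dx = ∫_0^4/3 f(x) v(x) dx.
Integrate the LHS by parts once:
  ∫_0^4/3 −u'' v dx = −[u'(x) v(x)]_0^4/3 + ∫_0^4/3 u'(x) v'(x) dx.
Thus ∫_0^4/3 u'(x) v'(x) dx = ∫_0^4/3 f(x) v(x) dx + [u'(x) v(x)]_0^4/3.
Choose V so that boundary terms are either known or forced to vanish.
u has homogeneous Neumann: u'(0) = u'(4/3) = 0. So [u' v]_0^4/3 = 0·v(4/3) − 0·v(0) = 0 for any v; take V = H^1(0, 4/3).
Weak formulation: find u (satisfying any essential BC) such that ∫_0^4/3 u'(x) v'(x) dx = ∫_0^4/3 f v dx for all v ∈ V (homogeneous Neumann, so boundary terms vanish).
Substituting f(x) = -2*x^2 + x + 14/27, the right-hand side is ∫_0^4/3 (-2*x^2 + x + 14/27) v dx.
Compatibility check (pure Neumann): taking v ≡ 1 ∈ V gives 0 = ∫_0^4/3 f dx + (0) − (0), i.e. ∫_0^4/3 f dx must equal u'(0) − u'(4/3) = 0. Indeed ∫_0^4/3 (-2*x^2 + x + 14/27) dx = 0, so the data are compatible. The solution is then unique only up to an additive constant (fix it e.g. by requiring ∫_0^4/3 u dx = 0).


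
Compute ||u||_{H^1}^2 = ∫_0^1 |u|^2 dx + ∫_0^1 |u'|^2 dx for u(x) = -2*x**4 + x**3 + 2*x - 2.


||u||_{H^1}^2 = 2791/630

The H^1 norm (squared) on an interval (0, L) is
  ||u||_{H^1}^2 = ∫_0^L u(x)^2 dx + ∫_0^L u'(x)^2 dx.
Compute u'(x) = -8*x**3 + 3*x**2 + 2.
Then u(x)^2 = 4*x**8 - 4*x**7 + x**6 - 8*x**5 + 12*x**4 - 4*x**3 + 4*x**2 - 8*x + 4 and u'(x)^2 = 64*x**6 - 48*x**5 + 9*x**4 - 32*x**3 + 12*x**2 + 4.
Integrate each monomial from 0 to 1 using ∫_0^1 c·x^n dx = c·1^(n+1)/(n+1):
  ∫_0^1 u(x)^2 dx = ∫_0^1 (4*x^8 - 4*x^7 + x^6 - 8*x^5 + 12*x^4 - 4*x^3 + 4*x^2 - 8*x + 4) dx. Term by term:
    ∫_0^1 4*x^8 dx = 4/9;  ∫_0^1 -4*x^7 dx = -1/2;  ∫_0^1 x^6 dx = 1/7;
    ∫_0^1 -8*x^5 dx = -4/3;  ∫_0^1 12*x^4 dx = 12/5;  ∫_0^1 -4*x^3 dx = -1;
    ∫_0^1 4*x^2 dx = 4/3;  ∫_0^1 -8*x dx = -4;  ∫_0^1 4 dx = 4.
  Sum: 4/9 − 1/2 + 1/7 − 4/3 + 12/5 − 1 + 4/3 − 4 + 4 = 937/630.
  ∫_0^1 u'(x)^2 dx = ∫_0^1 (64*x^6 - 48*x^5 + 9*x^4 - 32*x^3 + 12*x^2 + 4) dx. Term by term:
    ∫_0^1 64*x^6 dx = 64/7;  ∫_0^1 -48*x^5 dx = -8;  ∫_0^1 9*x^4 dx = 9/5;
    ∫_0^1 -32*x^3 dx = -8;  ∫_0^1 12*x^2 dx = 4;  ∫_0^1 4 dx = 4.
  Sum: 64/7 − 8 + 9/5 − 8 + 4 + 4 = 103/35.
Adding: ||u||_{H^1}^2 = 937/630 + 103/35 = 2791/630.


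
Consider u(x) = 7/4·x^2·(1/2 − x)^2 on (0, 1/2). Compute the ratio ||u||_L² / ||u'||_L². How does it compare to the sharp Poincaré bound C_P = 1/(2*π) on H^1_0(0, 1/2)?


||u||_L² / ||u'||_L² = sqrt(3)/12 < C_P = 1/(2*π).

u(x) = 7/4·x^2·(1/2 − x)^2, so u'(x) = 7*x*(2*x - 1)*(4*x - 1)/8.
u(x) = 7/4·x^2·(1/2 − x)^2 vanishes at x = 0 and x = 1/2, so u ∈ H^1_0(0, 1/2). Differentiate via the product rule and integrate the resulting polynomials term by term.
  ∫_0^1/2 u² dx = ∫_0^1/2 (49*x^8/16 - 49*x^7/8 + 147*x^6/32 - 49*x^5/32 + 49*x^4/256) dx. Term by term:
    ∫_0^1/2 49*x^8/16 dx = 49/73728;  ∫_0^1/2 -49*x^7/8 dx = -49/16384;  ∫_0^1/2 147*x^6/32 dx = 21/4096;
    ∫_0^1/2 -49*x^5/32 dx = -49/12288;  ∫_0^1/2 49*x^4/256 dx = 49/40960.
  Sum: 49/73728 − 49/16384 + 21/4096 − 49/12288 + 49/40960 = 7/737280.
  ∫_0^1/2 (u')² dx = ∫_0^1/2 (49*x^6 - 147*x^5/2 + 637*x^4/16 - 147*x^3/16 + 49*x^2/64) dx. Term by term:
    ∫_0^1/2 49*x^6 dx = 7/128;  ∫_0^1/2 -147*x^5/2 dx = -49/256;  ∫_0^1/2 637*x^4/16 dx = 637/2560;
    ∫_0^1/2 -147*x^3/16 dx = -147/1024;  ∫_0^1/2 49*x^2/64 dx = 49/1536.
  Sum: 7/128 − 49/256 + 637/2560 − 147/1024 + 49/1536 = 7/15360.
∫_0^1/2 u² dx = 7/737280, so ||u||_L² = sqrt(35)/1920.
∫_0^1/2 (u')² dx = 7/15360, so ||u'||_L² = sqrt(105)/480.
Ratio ||u||_L² / ||u'||_L² = sqrt(3)/12.
Sharp Poincaré constant on H^1_0(0, 1/2) is C_P = L/π = 1/(2*π), achieved by sin(2*π·x).
A polynomial bump cannot attain the sharp Poincaré constant (only the first sine eigenfunction does), so the ratio is strictly less than C_P, consistent with ||u||_L² ≤ C_P ||u'||_L².


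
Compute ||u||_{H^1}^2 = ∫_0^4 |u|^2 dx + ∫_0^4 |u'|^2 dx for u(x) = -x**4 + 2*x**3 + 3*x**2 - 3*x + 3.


||u||_{H^1}^2 = 464504/45

The H^1 norm (squared) on an interval (0, L) is
  ||u||_{H^1}^2 = ∫_0^L u(x)^2 dx + ∫_0^L u'(x)^2 dx.
Compute u'(x) = -4*x**3 + 6*x**2 + 6*x - 3.
Then u(x)^2 = x**8 - 4*x**7 - 2*x**6 + 18*x**5 - 9*x**4 - 6*x**3 + 27*x**2 - 18*x + 9 and u'(x)^2 = 16*x**6 - 48*x**5 - 12*x**4 + 96*x**3 - 36*x + 9.
Integrate each monomial from 0 to 4 using ∫_0^4 c·x^n dx = c·4^(n+1)/(n+1):
  ∫_0^4 u(x)^2 dx = ∫_0^4 (x^8 - 4*x^7 - 2*x^6 + 18*x^5 - 9*x^4 - 6*x^3 + 27*x^2 - 18*x + 9) dx. Term by term:
    ∫_0^4 x^8 dx = 262144/9;  ∫_0^4 -4*x^7 dx = -32768;  ∫_0^4 -2*x^6 dx = -32768/7;
    ∫_0^4 18*x^5 dx = 12288;  ∫_0^4 -9*x^4 dx = -9216/5;  ∫_0^4 -6*x^3 dx = -384;
    ∫_0^4 27*x^2 dx = 576;  ∫_0^4 -18*x dx = -144;  ∫_0^4 9 dx = 36.
  Sum: 262144/9 − 32768 − 32768/7 + 12288 − 9216/5 − 384 + 576 − 144 + 36 = 695132/315.
  ∫_0^4 u'(x)^2 dx = ∫_0^4 (16*x^6 - 48*x^5 - 12*x^4 + 96*x^3 - 36*x + 9) dx. Term by term:
    ∫_0^4 16*x^6 dx = 262144/7;  ∫_0^4 -48*x^5 dx = -32768;  ∫_0^4 -12*x^4 dx = -12288/5;
    ∫_0^4 96*x^3 dx = 6144;  ∫_0^4 -36*x dx = -288;  ∫_0^4 9 dx = 36.
  Sum: 262144/7 − 32768 − 12288/5 + 6144 − 288 + 36 = 284044/35.
Adding: ||u||_{H^1}^2 = 695132/315 + 284044/35 = 464504/45.


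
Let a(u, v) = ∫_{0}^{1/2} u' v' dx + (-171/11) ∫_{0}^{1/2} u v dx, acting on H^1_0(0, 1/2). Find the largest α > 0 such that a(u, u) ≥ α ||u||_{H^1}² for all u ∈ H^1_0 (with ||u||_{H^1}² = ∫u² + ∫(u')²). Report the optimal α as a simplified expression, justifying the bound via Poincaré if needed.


α = (-171 + 44*π^2)/(11*(1 + 4*π^2))

Coercivity of a(·,·) on H^1_0(0, 1/2) means a(u, u) ≥ α ||u||_{H^1}² for every u ∈ H^1_0.
The interval has length L = 1/2, and Poincaré/coercivity depend only on L. Here a(u, u) = ∫(u')² + (-171/11)·∫u².
Here c = -171/11 < 0 with |c| < (π/L)² = 4*π^2, so coercivity still holds. The condition a(u,u) ≥ α||u||_{H^1}² reads (1−α)∫(u')² ≥ (α−c)∫u². Any admissible α is ≤ 1 (rapidly oscillating u have ∫u²/∫(u')² → 0), and α = 1 would force 0 ≥ (1−c)∫u², impossible since c < 1; so 1−α > 0. By the sharp Poincaré inequality on H^1_0 of an interval of length L, ∫(u')² ≥ (π/L)²∫u² with equality for the first sine mode sin(π(x−x₀)/L) (x₀ the left endpoint), so the inequality holds for all u iff (1−α)(π/L)² ≥ α − c, i.e. α ≤ ((π/L)² + c)/((π/L)² + 1) = (1 + c(L/π)²)/(1 + (L/π)²). (Direct route, valid since c ≤ 0: Poincaré gives c∫u² ≥ c(L/π)²∫(u')², so a(u,u) ≥ (1 + c(L/π)²)∫(u')², while ||u||_{H^1}² ≤ (1 + (L/π)²)∫(u')²; dividing yields the same α.) With (π/L)² = 4*π^2 and c = -171/11, the largest admissible constant is α = ((π/L)² + c)/((π/L)² + 1).
Simplifying, α = (-171 + 44*π^2)/(11*(1 + 4*π^2)).


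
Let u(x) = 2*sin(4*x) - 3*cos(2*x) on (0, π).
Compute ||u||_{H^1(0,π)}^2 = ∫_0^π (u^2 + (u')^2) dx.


||u||_{H^1(0,π)}^2 = 113*π/2

u'(x) = 6*sin(2*x) + 8*cos(4*x).
Expand u² and (u')² and integrate term by term on (0, π), using: for integers n ≥ 1, ∫_0^π sin²(nx) dx = ∫_0^π cos²(nx) dx = π/2; for n ≠ n', ∫_0^π sin(nx)sin(n'x) dx = ∫_0^π cos(nx)cos(n'x) dx = 0; and by product-to-sum, ∫_0^π sin(nx)cos(n'x) dx = ½∫_0^π [sin((n+n')x) + sin((n−n')x)] dx, which is 0 when n+n' is even and 2n/(n²−n'²) when n+n' is odd (it need not vanish on (0, π)).
  u² squared terms: (-3)²·∫cos(2x)² dx = 9·π/2 = 9*π/2;  (2)²·∫sin(4x)² dx = 4·π/2 = 2*π.
  u² cross terms: 2·(-3)·(2)·∫cos(2x)·sin(4x) dx = -12·(0) = 0.
  So ∫_0^π u² dx = 9*π/2 + 2*π + 0 = 13*π/2.
  (u')² squared terms: (6)²·∫sin(2x)² dx = 36·π/2 = 18*π;  (8)²·∫cos(4x)² dx = 64·π/2 = 32*π.
  (u')² cross terms: 2·(6)·(8)·∫sin(2x)·cos(4x) dx = 96·(0) = 0.
  So ∫_0^π (u')² dx = 18*π + 32*π + 0 = 50*π.
||u||_{H^1}^2 = (13*π/2) + (50*π) = 113*π/2.


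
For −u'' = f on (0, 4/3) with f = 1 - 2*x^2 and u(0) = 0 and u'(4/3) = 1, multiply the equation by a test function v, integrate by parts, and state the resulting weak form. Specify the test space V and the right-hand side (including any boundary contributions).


V = {v ∈ H^1(0, 4/3) : v(0) = 0} (test functions vanish at x = 0 where u is specified); weak form: ∫_0^4/3 u'v' dx = ∫_0^4/3 (1 - 2*x^2) v dx + v(4/3) for all v ∈ V.

Multiply both sides by a test function v and integrate from 0 to 4/3:
  ∫_0^4/3 −u''(x) v(x) dx = ∫_0^4/3 f(x) v(x) dx.
Integrate the LHS by parts once:
  ∫_0^4/3 −u'' v dx = −[u'(x) v(x)]_0^4/3 + ∫_0^4/3 u'(x) v'(x) dx.
Thus ∫_0^4/3 u'(x) v'(x) dx = ∫_0^4/3 f(x) v(x) dx + [u'(x) v(x)]_0^4/3.
Choose V so that boundary terms are either known or forced to vanish.
Mixed BC: u(0) = 0 (Dirichlet) and u'(4/3) = 1 (Neumann). Define V = {v ∈ H^1(0, 4/3) : v(0) = 0}. Then [u' v]_0^4/3 = u'(4/3)·v(4/3) − u'(0)·0 = v(4/3).
Weak formulation: find u (satisfying any essential BC) such that ∫_0^4/3 u'(x) v'(x) dx = ∫_0^4/3 f v dx + v(4/3) for all v ∈ V (Dirichlet at 0 absorbed into V; Neumann datum at x = 4/3 contributes the boundary term).
Substituting f(x) = 1 - 2*x^2, the right-hand side is ∫_0^4/3 (1 - 2*x^2) v dx + v(4/3).


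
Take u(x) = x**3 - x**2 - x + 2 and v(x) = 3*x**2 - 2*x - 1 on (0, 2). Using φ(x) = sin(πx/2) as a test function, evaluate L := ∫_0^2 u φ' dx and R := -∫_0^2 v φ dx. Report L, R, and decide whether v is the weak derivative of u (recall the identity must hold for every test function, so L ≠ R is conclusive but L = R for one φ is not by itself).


LHS = -12/π + 96/π^3, RHS = -12/π + 96/π^3. Yes, v = u' weakly.

u(x) = x**3 - x**2 - x + 2, classical derivative u'(x) = 3*x**2 - 2*x - 1.
φ(x) = sin(πx/2), so φ'(x) = π*cos(π*x/2)/2.
Note φ(0) = φ(2) = 0, so the boundary term u·φ vanishes.
LHS = ∫_0^2 u(x) φ'(x) dx = ∫_0^2 (π*x^3*cos(π*x/2)/2 - π*x^2*cos(π*x/2)/2 - π*x*cos(π*x/2)/2 + π*cos(π*x/2)) dx. Term by term:
  ∫_0^2 π*cos(π*x/2) dx = 0;  ∫_0^2 π*x^3*cos(π*x/2)/2 dx = -24/π + 96/π^3;  ∫_0^2 -π*x*cos(π*x/2)/2 dx = 4/π;
  ∫_0^2 -π*x^2*cos(π*x/2)/2 dx = 8/π.
Sum: 0 + -24/π + 96/π^3 + 4/π + 8/π = -12/π + 96/π^3.
So LHS = -12/π + 96/π^3.
∫_0^2 v(x) φ(x) dx = ∫_0^2 (3*x^2*sin(π*x/2) - 2*x*sin(π*x/2) - sin(π*x/2)) dx. Term by term:
  ∫_0^2 -sin(π*x/2) dx = -4/π;  ∫_0^2 -2*x*sin(π*x/2) dx = -8/π;  ∫_0^2 3*x^2*sin(π*x/2) dx = -96/π^3 + 24/π.
Sum: -4/π − 8/π + -96/π^3 + 24/π = -96/π^3 + 12/π.
So RHS = -∫_0^2 v(x) φ(x) dx = -12/π + 96/π^3.
LHS = RHS, so the identity holds for this test φ.
Moreover u is smooth here and v(x) = u'(x) = 3*x**2 - 2*x - 1 pointwise, so the identity holds for every test function. Hence v is the weak derivative of u.


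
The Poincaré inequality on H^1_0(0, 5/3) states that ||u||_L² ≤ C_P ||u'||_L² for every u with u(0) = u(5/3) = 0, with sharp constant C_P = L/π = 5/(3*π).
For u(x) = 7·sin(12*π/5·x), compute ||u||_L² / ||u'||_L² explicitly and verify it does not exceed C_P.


||u||_L² / ||u'||_L² = 5/(12*π) < C_P = 5/(3*π).

u(x) = 7·sin(12*π/5·x), so u'(x) = 84*π*cos(12*π*x/5)/5.
Writing u(x) = A·sin(kπx/L) with A = 7 and k = 4, use ∫_0^L sin²(kπx/L) dx = L/2 and ∫_0^L cos²(kπx/L) dx = L/2.
u² = 49·sin²(12*π/5·x) and (u')² = 7056*π^2/25·cos²(12*π/5·x), and each of sin², cos² integrates to L/2 = 5/6 over (0, 5/3).
∫_0^5/3 u² dx = 245/6, so ||u||_L² = 7*sqrt(30)/6.
∫_0^5/3 (u')² dx = 1176*π^2/5, so ||u'||_L² = 14*sqrt(30)*π/5.
Ratio ||u||_L² / ||u'||_L² = 5/(12*π).
Sharp Poincaré constant on H^1_0(0, 5/3) is C_P = L/π = 5/(3*π), achieved by sin(3*π/5·x).
This is the k = 4 harmonic; the ratio L/(kπ) is strictly less than C_P = L/π, consistent with the sharp inequality ||u||_L² ≤ C_P ||u'||_L².


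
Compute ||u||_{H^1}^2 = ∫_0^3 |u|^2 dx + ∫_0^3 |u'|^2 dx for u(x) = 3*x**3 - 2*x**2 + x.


||u||_{H^1}^2 = 158181/35

The H^1 norm (squared) on an interval (0, L) is
  ||u||_{H^1}^2 = ∫_0^L u(x)^2 dx + ∫_0^L u'(x)^2 dx.
Compute u'(x) = 9*x**2 - 4*x + 1.
Then u(x)^2 = 9*x**6 - 12*x**5 + 10*x**4 - 4*x**3 + x**2 and u'(x)^2 = 81*x**4 - 72*x**3 + 34*x**2 - 8*x + 1.
Integrate each monomial from 0 to 3 using ∫_0^3 c·x^n dx = c·3^(n+1)/(n+1):
  ∫_0^3 u(x)^2 dx = ∫_0^3 (9*x^6 - 12*x^5 + 10*x^4 - 4*x^3 + x^2) dx. Term by term:
    ∫_0^3 9*x^6 dx = 19683/7;  ∫_0^3 -12*x^5 dx = -1458;  ∫_0^3 10*x^4 dx = 486;
    ∫_0^3 -4*x^3 dx = -81;  ∫_0^3 x^2 dx = 9.
  Sum: 19683/7 − 1458 + 486 − 81 + 9 = 12375/7.
  ∫_0^3 u'(x)^2 dx = ∫_0^3 (81*x^4 - 72*x^3 + 34*x^2 - 8*x + 1) dx. Term by term:
    ∫_0^3 81*x^4 dx = 19683/5;  ∫_0^3 -72*x^3 dx = -1458;  ∫_0^3 34*x^2 dx = 306;
    ∫_0^3 -8*x dx = -36;  ∫_0^3 1 dx = 3.
  Sum: 19683/5 − 1458 + 306 − 36 + 3 = 13758/5.
Adding: ||u||_{H^1}^2 = 12375/7 + 13758/5 = 158181/35.


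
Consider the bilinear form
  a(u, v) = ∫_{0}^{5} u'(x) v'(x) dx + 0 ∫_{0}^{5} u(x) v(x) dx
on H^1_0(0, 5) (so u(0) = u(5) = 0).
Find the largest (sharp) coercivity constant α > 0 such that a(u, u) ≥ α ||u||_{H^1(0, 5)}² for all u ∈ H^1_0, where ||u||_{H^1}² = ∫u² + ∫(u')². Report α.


α = π^2/(π^2 + 25)

Coercivity of a(·,·) on H^1_0(0, 5) means a(u, u) ≥ α ||u||_{H^1}² for every u ∈ H^1_0.
The interval has length L = 5, and Poincaré/coercivity depend only on L. Here a(u, u) = ∫(u')² + (0)·∫u².
Here c = 0, so a(u,u) = ∫(u')² alone. The condition a(u,u) ≥ α||u||_{H^1}² reads (1−α)∫(u')² ≥ (α−c)∫u². Any admissible α is ≤ 1 (rapidly oscillating u have ∫u²/∫(u')² → 0), and α = 1 would force 0 ≥ (1−c)∫u², impossible since c < 1; so 1−α > 0. By the sharp Poincaré inequality on H^1_0 of an interval of length L, ∫(u')² ≥ (π/L)²∫u² with equality for the first sine mode sin(π(x−x₀)/L) (x₀ the left endpoint), so the inequality holds for all u iff (1−α)(π/L)² ≥ α − c, i.e. α ≤ ((π/L)² + c)/((π/L)² + 1) = (1 + c(L/π)²)/(1 + (L/π)²). (Direct route, valid since c ≤ 0: Poincaré gives c∫u² ≥ c(L/π)²∫(u')², so a(u,u) ≥ (1 + c(L/π)²)∫(u')², while ||u||_{H^1}² ≤ (1 + (L/π)²)∫(u')²; dividing yields the same α.) With (π/L)² = π^2/25 and c = 0, the largest admissible constant is α = ((π/L)² + c)/((π/L)² + 1).
Simplifying, α = π^2/(π^2 + 25).


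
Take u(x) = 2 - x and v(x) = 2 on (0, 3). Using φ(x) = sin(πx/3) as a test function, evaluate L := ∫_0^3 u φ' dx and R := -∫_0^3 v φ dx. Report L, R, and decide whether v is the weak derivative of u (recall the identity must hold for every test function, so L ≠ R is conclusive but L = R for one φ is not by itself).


LHS = 6/π, RHS = -12/π. No, v is not the weak derivative of u.

u(x) = 2 - x, classical derivative u'(x) = -1.
φ(x) = sin(πx/3), so φ'(x) = π*cos(π*x/3)/3.
Note φ(0) = φ(3) = 0, so the boundary term u·φ vanishes.
LHS = ∫_0^3 u(x) φ'(x) dx = ∫_0^3 (-π*x*cos(π*x/3)/3 + 2*π*cos(π*x/3)/3) dx. Term by term:
  ∫_0^3 2*π*cos(π*x/3)/3 dx = 0;  ∫_0^3 -π*x*cos(π*x/3)/3 dx = 6/π.
Sum: 0 + 6/π = 6/π.
So LHS = 6/π.
∫_0^3 v(x) φ(x) dx = ∫_0^3 (2*sin(π*x/3)) dx. Term by term:
  ∫_0^3 2*sin(π*x/3) dx = 12/π.
So RHS = -∫_0^3 v(x) φ(x) dx = -12/π.
LHS − RHS = 18/π ≠ 0, so the identity fails.
(For a valid weak derivative the identity must hold for EVERY test function, in particular this one. The failure shows v is NOT the weak derivative of u.)
Correct weak derivative would be u'(x) = -1.


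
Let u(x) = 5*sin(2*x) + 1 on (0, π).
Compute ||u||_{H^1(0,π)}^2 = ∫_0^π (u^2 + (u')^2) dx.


||u||_{H^1(0,π)}^2 = 127*π/2

u'(x) = 10*cos(2*x).
Expand u² and (u')² and integrate term by term on (0, π), using: for integers n ≥ 1, ∫_0^π sin²(nx) dx = ∫_0^π cos²(nx) dx = π/2; for n ≠ n', ∫_0^π sin(nx)sin(n'x) dx = ∫_0^π cos(nx)cos(n'x) dx = 0; and by product-to-sum, ∫_0^π sin(nx)cos(n'x) dx = ½∫_0^π [sin((n+n')x) + sin((n−n')x)] dx, which is 0 when n+n' is even and 2n/(n²−n'²) when n+n' is odd (it need not vanish on (0, π)). For the constant mode: ∫_0^π 1 dx = π, ∫_0^π cos(nx) dx = 0, ∫_0^π sin(nx) dx = (1−(−1)^n)/n.
  u² squared terms: (1)²·∫1 dx = 1·π = π;  (5)²·∫sin(2x)² dx = 25·π/2 = 25*π/2.
  u² cross terms: 2·(1)·(5)·∫1·sin(2x) dx = 10·(0) = 0.
  So ∫_0^π u² dx = π + 25*π/2 + 0 = 27*π/2.
  (u')² squared terms: (10)²·∫cos(2x)² dx = 100·π/2 = 50*π.
  So ∫_0^π (u')² dx = 50*π.
||u||_{H^1}^2 = (27*π/2) + (50*π) = 127*π/2.


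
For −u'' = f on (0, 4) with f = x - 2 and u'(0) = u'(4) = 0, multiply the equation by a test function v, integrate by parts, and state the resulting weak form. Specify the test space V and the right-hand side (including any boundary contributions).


V = H^1(0, 4) (no boundary constraint on v; u is determined up to an additive constant); weak form: ∫_0^4 u'v' dx = ∫_0^4 (x - 2) v dx for all v ∈ V.

Multiply both sides by a test function v and integrate from 0 to 4:
  ∫_0^4 −u''(x) v(x) dx = ∫_0^4 f(x) v(x) dx.
Integrate the LHS by parts once:
  ∫_0^4 −u'' v dx = −[u'(x) v(x)]_0^4 + ∫_0^4 u'(x) v'(x) dx.
Thus ∫_0^4 u'(x) v'(x) dx = ∫_0^4 f(x) v(x) dx + [u'(x) v(x)]_0^4.
Choose V so that boundary terms are either known or forced to vanish.
u has homogeneous Neumann: u'(0) = u'(4) = 0. So [u' v]_0^4 = 0·v(4) − 0·v(0) = 0 for any v; take V = H^1(0, 4).
Weak formulation: find u (satisfying any essential BC) such that ∫_0^4 u'(x) v'(x) dx = ∫_0^4 f v dx for all v ∈ V (homogeneous Neumann, so boundary terms vanish).
Substituting f(x) = x - 2, the right-hand side is ∫_0^4 (x - 2) v dx.
Compatibility check (pure Neumann): taking v ≡ 1 ∈ V gives 0 = ∫_0^4 f dx + (0) − (0), i.e. ∫_0^4 f dx must equal u'(0) − u'(4) = 0. Indeed ∫_0^4 (x - 2) dx = 0, so the data are compatible. The solution is then unique only up to an additive constant (fix it e.g. by requiring ∫_0^4 u dx = 0).


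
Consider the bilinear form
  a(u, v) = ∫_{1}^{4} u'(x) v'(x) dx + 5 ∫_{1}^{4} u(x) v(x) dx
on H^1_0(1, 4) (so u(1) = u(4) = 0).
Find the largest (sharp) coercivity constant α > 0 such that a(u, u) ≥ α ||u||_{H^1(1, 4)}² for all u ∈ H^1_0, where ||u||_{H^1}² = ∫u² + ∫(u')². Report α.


α = 1

Coercivity of a(·,·) on H^1_0(1, 4) means a(u, u) ≥ α ||u||_{H^1}² for every u ∈ H^1_0.
The interval has length L = 3, and Poincaré/coercivity depend only on L. Here a(u, u) = ∫(u')² + (5)·∫u².
Here c = 5 ≥ 1, so a(u,u) = ∫(u')² + c∫u² ≥ ∫(u')² + ∫u² = ||u||_{H^1}², i.e. α = 1 works. No larger α is possible: a(u,u) ≥ α||u||_{H^1}² means (1−α)∫(u')² ≥ (α−c)∫u², and for the modes u_n = sin(nπ(x−x₀)/L) (x₀ the left endpoint) one has ∫u_n²/∫(u_n')² = (L/(nπ))² → 0, so a(u_n,u_n)/||u_n||_{H^1}² → 1. Hence the optimal constant is α = 1.
Therefore α = 1.


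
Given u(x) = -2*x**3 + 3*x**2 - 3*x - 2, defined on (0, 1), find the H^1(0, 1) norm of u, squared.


||u||_{H^1}^2 = 943/70

The H^1 norm (squared) on an interval (0, L) is
  ||u||_{H^1}^2 = ∫_0^L u(x)^2 dx + ∫_0^L u'(x)^2 dx.
Compute u'(x) = -6*x**2 + 6*x - 3.
Then u(x)^2 = 4*x**6 - 12*x**5 + 21*x**4 - 10*x**3 - 3*x**2 + 12*x + 4 and u'(x)^2 = 36*x**4 - 72*x**3 + 72*x**2 - 36*x + 9.
Integrate each monomial from 0 to 1 using ∫_0^1 c·x^n dx = c·1^(n+1)/(n+1):
  ∫_0^1 u(x)^2 dx = ∫_0^1 (4*x^6 - 12*x^5 + 21*x^4 - 10*x^3 - 3*x^2 + 12*x + 4) dx. Term by term:
    ∫_0^1 4*x^6 dx = 4/7;  ∫_0^1 -12*x^5 dx = -2;  ∫_0^1 21*x^4 dx = 21/5;
    ∫_0^1 -10*x^3 dx = -5/2;  ∫_0^1 -3*x^2 dx = -1;  ∫_0^1 12*x dx = 6;
    ∫_0^1 4 dx = 4.
  Sum: 4/7 − 2 + 21/5 − 5/2 − 1 + 6 + 4 = 649/70.
  ∫_0^1 u'(x)^2 dx = ∫_0^1 (36*x^4 - 72*x^3 + 72*x^2 - 36*x + 9) dx. Term by term:
    ∫_0^1 36*x^4 dx = 36/5;  ∫_0^1 -72*x^3 dx = -18;  ∫_0^1 72*x^2 dx = 24;
    ∫_0^1 -36*x dx = -18;  ∫_0^1 9 dx = 9.
  Sum: 36/5 − 18 + 24 − 18 + 9 = 21/5.
Adding: ||u||_{H^1}^2 = 649/70 + 21/5 = 943/70.


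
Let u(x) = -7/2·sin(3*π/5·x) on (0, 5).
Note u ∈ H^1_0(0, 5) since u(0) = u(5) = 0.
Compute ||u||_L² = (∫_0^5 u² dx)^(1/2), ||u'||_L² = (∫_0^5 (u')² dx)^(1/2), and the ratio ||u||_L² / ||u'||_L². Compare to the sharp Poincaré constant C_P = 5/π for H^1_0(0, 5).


||u||_L² / ||u'||_L² = 5/(3*π) < C_P = 5/π.

u(x) = -7/2·sin(3*π/5·x), so u'(x) = -21*π*cos(3*π*x/5)/10.
Writing u(x) = A·sin(kπx/L) with A = -7/2 and k = 3, use ∫_0^L sin²(kπx/L) dx = L/2 and ∫_0^L cos²(kπx/L) dx = L/2.
u² = 49/4·sin²(3*π/5·x) and (u')² = 441*π^2/100·cos²(3*π/5·x), and each of sin², cos² integrates to L/2 = 5/2 over (0, 5).
∫_0^5 u² dx = 245/8, so ||u||_L² = 7*sqrt(10)/4.
∫_0^5 (u')² dx = 441*π^2/40, so ||u'||_L² = 21*sqrt(10)*π/20.
Ratio ||u||_L² / ||u'||_L² = 5/(3*π).
Sharp Poincaré constant on H^1_0(0, 5) is C_P = L/π = 5/π, achieved by sin(π/5·x).
This is the k = 3 harmonic; the ratio L/(kπ) is strictly less than C_P = L/π, consistent with the sharp inequality ||u||_L² ≤ C_P ||u'||_L².


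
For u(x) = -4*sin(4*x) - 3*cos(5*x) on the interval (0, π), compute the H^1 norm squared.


||u||_{H^1(0,π)}^2 = -1664/3 + 253*π

u'(x) = 15*sin(5*x) - 16*cos(4*x).
Expand u² and (u')² and integrate term by term on (0, π), using: for integers n ≥ 1, ∫_0^π sin²(nx) dx = ∫_0^π cos²(nx) dx = π/2; for n ≠ n', ∫_0^π sin(nx)sin(n'x) dx = ∫_0^π cos(nx)cos(n'x) dx = 0; and by product-to-sum, ∫_0^π sin(nx)cos(n'x) dx = ½∫_0^π [sin((n+n')x) + sin((n−n')x)] dx, which is 0 when n+n' is even and 2n/(n²−n'²) when n+n' is odd (it need not vanish on (0, π)).
  u² squared terms: (-4)²·∫sin(4x)² dx = 16·π/2 = 8*π;  (-3)²·∫cos(5x)² dx = 9·π/2 = 9*π/2.
  u² cross terms: 2·(-4)·(-3)·∫sin(4x)·cos(5x) dx = 24·(-8/9) = -64/3.
  So ∫_0^π u² dx = 8*π + 9*π/2 − 64/3 = -64/3 + 25*π/2.
  (u')² squared terms: (-16)²·∫cos(4x)² dx = 256·π/2 = 128*π;  (15)²·∫sin(5x)² dx = 225·π/2 = 225*π/2.
  (u')² cross terms: 2·(-16)·(15)·∫cos(4x)·sin(5x) dx = -480·(10/9) = -1600/3.
  So ∫_0^π (u')² dx = 128*π + 225*π/2 − 1600/3 = -1600/3 + 481*π/2.
||u||_{H^1}^2 = (-64/3 + 25*π/2) + (-1600/3 + 481*π/2) = -1664/3 + 253*π.


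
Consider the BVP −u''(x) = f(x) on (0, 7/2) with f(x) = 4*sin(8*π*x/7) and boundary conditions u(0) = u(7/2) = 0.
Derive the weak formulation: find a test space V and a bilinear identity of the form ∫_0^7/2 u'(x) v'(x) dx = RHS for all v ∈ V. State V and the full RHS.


V = H^1_0(0, 7/2) (so v(0) = v(7/2) = 0); weak form: ∫_0^7/2 u'v' dx = ∫_0^7/2 (4*sin(8*π*x/7)) v dx for all v ∈ V.

Multiply both sides by a test function v and integrate from 0 to 7/2:
  ∫_0^7/2 −u''(x) v(x) dx = ∫_0^7/2 f(x) v(x) dx.
Integrate the LHS by parts once:
  ∫_0^7/2 −u'' v dx = −[u'(x) v(x)]_0^7/2 + ∫_0^7/2 u'(x) v'(x) dx.
Thus ∫_0^7/2 u'(x) v'(x) dx = ∫_0^7/2 f(x) v(x) dx + [u'(x) v(x)]_0^7/2.
Choose V so that boundary terms are either known or forced to vanish.
u is Dirichlet: u(0) = u(7/2) = 0. Let V = H^1_0(0, 7/2); then v(0) = v(7/2) = 0, and [u' v]_0^7/2 = 0.
Weak formulation: find u (satisfying any essential BC) such that ∫_0^7/2 u'(x) v'(x) dx = ∫_0^7/2 f v dx for all v ∈ V.
Substituting f(x) = 4*sin(8*π*x/7), the right-hand side is ∫_0^7/2 (4*sin(8*π*x/7)) v dx.
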